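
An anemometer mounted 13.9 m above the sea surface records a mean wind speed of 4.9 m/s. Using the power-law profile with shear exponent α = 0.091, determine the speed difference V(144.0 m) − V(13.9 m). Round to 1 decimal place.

1.2 m/s

Power law: V₂ = V₁ · (z₂/z₁)^α = 4.9 × (10.3597)^0.091 = 6.0617 m/s
ΔV = 6.0617 − 4.9 = 1.1617 m/s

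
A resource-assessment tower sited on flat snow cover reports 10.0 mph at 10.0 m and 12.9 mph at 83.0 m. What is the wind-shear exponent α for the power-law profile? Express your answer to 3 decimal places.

α ≈ 0.120

Power law: V₂/V₁ = (z₂/z₁)^α ⇒ α = ln(V₂/V₁) / ln(z₂/z₁)
α = ln(12.9/10.0) / ln(83.0/10.0) = ln(1.2900) / ln(8.3000)
  = 0.25464 / 2.11626 = 0.12033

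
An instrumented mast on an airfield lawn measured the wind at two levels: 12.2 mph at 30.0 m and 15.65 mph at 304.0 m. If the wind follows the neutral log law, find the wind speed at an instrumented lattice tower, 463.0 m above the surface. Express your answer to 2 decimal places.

Log law: V ∝ ln(z/z₀). From the pair, with r = V₁/V₂ = 0.77955,
ln z₀ = (ln z₁ − r·ln z₂)/(1 − r) = (3.4012 − 0.77955×5.7170)/0.22045 = -4.7881 → z₀ = 0.008328 m
V₃ = V₁ · ln(z₃/z₀)/ln(z₁/z₀) = 12.2 × 10.9258/8.1893 = 16.2767 mph

16.28 mph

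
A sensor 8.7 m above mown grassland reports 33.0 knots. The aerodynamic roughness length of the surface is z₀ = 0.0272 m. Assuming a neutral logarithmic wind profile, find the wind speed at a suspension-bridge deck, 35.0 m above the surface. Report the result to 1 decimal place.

41.0 knots

Log law: V(z) ∝ ln(z/z₀), so V₂/V₁ = ln(z₂/z₀) / ln(z₁/z₀).
ln(35.0/0.0272) = 7.1599, ln(8.7/0.0272) = 5.7679
V₂ = 33.0 × 7.1599/5.7679 = 33.0 × 1.2413 = 40.9643 knots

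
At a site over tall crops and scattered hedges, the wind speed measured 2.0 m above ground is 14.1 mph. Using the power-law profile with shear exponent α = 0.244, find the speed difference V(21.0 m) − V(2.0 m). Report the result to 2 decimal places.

Power law: V₂ = V₁ · (z₂/z₁)^α = 14.1 × (10.5000)^0.244 = 25.0259 mph
ΔV = 25.0259 − 14.1 = 10.9259 mph

10.93 mph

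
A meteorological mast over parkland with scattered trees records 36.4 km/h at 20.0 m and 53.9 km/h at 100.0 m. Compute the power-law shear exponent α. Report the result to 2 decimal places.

α ≈ 0.24

Power law: V₂/V₁ = (z₂/z₁)^α ⇒ α = ln(V₂/V₁) / ln(z₂/z₁)
α = ln(53.9/36.4) / ln(100.0/20.0) = ln(1.4808) / ln(5.0000)
  = 0.39256 / 1.60944 = 0.24391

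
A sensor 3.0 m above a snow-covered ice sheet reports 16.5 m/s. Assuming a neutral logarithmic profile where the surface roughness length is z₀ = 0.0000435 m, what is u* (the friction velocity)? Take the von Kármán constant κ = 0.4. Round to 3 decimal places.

u* ≈ 0.592 m/s

Log law: V(z) = (u*/κ) · ln(z/z₀) ⇒ u* = κ · V / ln(z/z₀)
u* = 0.4 × 16.5 / ln(3.0/0.0000435) = 0.4 × 16.5 / 11.1414
   = 6.6000 / 11.1414 = 0.5924 m/s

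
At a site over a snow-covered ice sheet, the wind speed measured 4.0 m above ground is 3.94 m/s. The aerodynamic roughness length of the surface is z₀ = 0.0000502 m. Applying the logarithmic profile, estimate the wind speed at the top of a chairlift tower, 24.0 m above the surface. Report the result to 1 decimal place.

Log law: V(z) ∝ ln(z/z₀), so V₂/V₁ = ln(z₂/z₀) / ln(z₁/z₀).
ln(24.0/0.0000502) = 13.0775, ln(4.0/0.0000502) = 11.2858
V₂ = 3.94 × 13.0775/11.2858 = 3.94 × 1.1588 = 4.5655 m/s

4.6 m/s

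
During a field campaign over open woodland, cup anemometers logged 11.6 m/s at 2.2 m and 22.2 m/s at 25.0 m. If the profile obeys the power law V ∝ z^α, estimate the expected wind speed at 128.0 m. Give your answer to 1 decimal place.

First find α: α = ln(V₂/V₁)/ln(z₂/z₁) = ln(22.2/11.6)/ln(25.0/2.2) = 0.64909/2.43042 = 0.2671
Extrapolate from 25.0 m to 128.0 m: V₃ = 22.2 × (128.0/25.0)^0.2671 = 22.2 × 1.5468 = 34.3381 m/s

34.3 m/s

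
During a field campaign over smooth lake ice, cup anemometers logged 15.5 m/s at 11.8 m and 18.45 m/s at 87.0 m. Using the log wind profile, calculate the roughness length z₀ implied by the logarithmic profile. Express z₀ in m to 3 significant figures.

Log law: V(z) ∝ ln(z/z₀). With r = V₁/V₂ = 15.5/18.45 = 0.84011,
r · ln(z₂/z₀) = ln(z₁/z₀) ⇒ ln z₀ = (ln z₁ − r·ln z₂)/(1 − r)
ln z₀ = (2.46810 − 0.84011×4.46591) / 0.15989 = -8.0289
z₀ = exp(-8.0289) = 0.0003259 m

z₀ ≈ 0.000326 m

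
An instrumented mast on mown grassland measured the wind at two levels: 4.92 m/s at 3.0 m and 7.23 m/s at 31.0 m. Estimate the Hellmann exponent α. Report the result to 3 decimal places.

Power law: V₂/V₁ = (z₂/z₁)^α ⇒ α = ln(V₂/V₁) / ln(z₂/z₁)
α = ln(7.23/4.92) / ln(31.0/3.0) = ln(1.4695) / ln(10.3333)
  = 0.38493 / 2.33537 = 0.16483

α ≈ 0.165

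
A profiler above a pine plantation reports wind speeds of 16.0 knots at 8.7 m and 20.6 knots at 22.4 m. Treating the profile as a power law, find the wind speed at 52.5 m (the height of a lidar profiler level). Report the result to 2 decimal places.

25.86 knots

First find α: α = ln(V₂/V₁)/ln(z₂/z₁) = ln(20.6/16.0)/ln(22.4/8.7) = 0.25270/0.94574 = 0.2672
Extrapolate from 22.4 m to 52.5 m: V₃ = 20.6 × (52.5/22.4)^0.2672 = 20.6 × 1.2556 = 25.8647 knots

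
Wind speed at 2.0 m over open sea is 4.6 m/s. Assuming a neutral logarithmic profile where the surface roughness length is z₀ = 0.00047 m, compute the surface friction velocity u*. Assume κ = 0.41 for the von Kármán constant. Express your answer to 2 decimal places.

Log law: V(z) = (u*/κ) · ln(z/z₀) ⇒ u* = κ · V / ln(z/z₀)
u* = 0.41 × 4.6 / ln(2.0/0.00047) = 0.41 × 4.6 / 8.3559
   = 1.8860 / 8.3559 = 0.2257 m/s

u* ≈ 0.23 m/s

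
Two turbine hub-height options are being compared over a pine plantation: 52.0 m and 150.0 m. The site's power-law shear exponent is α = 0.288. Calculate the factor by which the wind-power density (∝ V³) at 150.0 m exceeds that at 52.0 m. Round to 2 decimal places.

2.50

Speed ratio: V_B/V_A = (z_B/z_A)^α = (150.0/52.0)^0.288 = (2.8846)^0.288 = 1.35677
Power-density ratio: P_B/P_A = (V_B/V_A)³ = (1.35677)³ = 2.49756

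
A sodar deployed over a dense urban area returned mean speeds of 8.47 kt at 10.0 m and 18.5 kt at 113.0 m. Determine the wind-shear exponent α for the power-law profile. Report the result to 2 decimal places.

Power law: V₂/V₁ = (z₂/z₁)^α ⇒ α = ln(V₂/V₁) / ln(z₂/z₁)
α = ln(18.5/8.47) / ln(113.0/10.0) = ln(2.1842) / ln(11.3000)
  = 0.78124 / 2.42480 = 0.32219

α ≈ 0.32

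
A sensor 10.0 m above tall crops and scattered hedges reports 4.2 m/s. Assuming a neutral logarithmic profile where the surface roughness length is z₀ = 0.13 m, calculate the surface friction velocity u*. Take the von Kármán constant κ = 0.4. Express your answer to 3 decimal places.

Log law: V(z) = (u*/κ) · ln(z/z₀) ⇒ u* = κ · V / ln(z/z₀)
u* = 0.4 × 4.2 / ln(10.0/0.13) = 0.4 × 4.2 / 4.3428
   = 1.6800 / 4.3428 = 0.3868 m/s

u* ≈ 0.387 m/s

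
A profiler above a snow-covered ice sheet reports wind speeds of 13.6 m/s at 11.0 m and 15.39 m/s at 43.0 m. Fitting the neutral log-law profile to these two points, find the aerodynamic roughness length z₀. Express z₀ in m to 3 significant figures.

Log law: V(z) ∝ ln(z/z₀). With r = V₁/V₂ = 13.6/15.39 = 0.88369,
r · ln(z₂/z₀) = ln(z₁/z₀) ⇒ ln z₀ = (ln z₁ − r·ln z₂)/(1 − r)
ln z₀ = (2.39790 − 0.88369×3.76120) / 0.11631 = -7.9602
z₀ = exp(-7.9602) = 0.0003491 m

z₀ ≈ 0.000349 m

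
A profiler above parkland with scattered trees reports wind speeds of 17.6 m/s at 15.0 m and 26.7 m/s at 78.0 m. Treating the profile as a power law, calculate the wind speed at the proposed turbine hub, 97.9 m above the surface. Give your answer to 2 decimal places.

28.28 m/s

First find α: α = ln(V₂/V₁)/ln(z₂/z₁) = ln(26.7/17.6)/ln(78.0/15.0) = 0.41676/1.64866 = 0.2528
Extrapolate from 78.0 m to 97.9 m: V₃ = 26.7 × (97.9/78.0)^0.2528 = 26.7 × 1.0591 = 28.2786 m/s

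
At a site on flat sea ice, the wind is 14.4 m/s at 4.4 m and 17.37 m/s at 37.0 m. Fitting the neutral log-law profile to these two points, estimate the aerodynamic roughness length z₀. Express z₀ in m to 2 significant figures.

Log law: V(z) ∝ ln(z/z₀). With r = V₁/V₂ = 14.4/17.37 = 0.82902,
r · ln(z₂/z₀) = ln(z₁/z₀) ⇒ ln z₀ = (ln z₁ − r·ln z₂)/(1 − r)
ln z₀ = (1.48160 − 0.82902×3.61092) / 0.17098 = -8.8423
z₀ = exp(-8.8423) = 0.0001445 m

z₀ ≈ 0.00014 m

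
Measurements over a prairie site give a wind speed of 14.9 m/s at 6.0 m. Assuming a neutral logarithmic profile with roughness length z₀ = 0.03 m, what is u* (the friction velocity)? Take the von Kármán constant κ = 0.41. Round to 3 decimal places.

Log law: V(z) = (u*/κ) · ln(z/z₀) ⇒ u* = κ · V / ln(z/z₀)
u* = 0.41 × 14.9 / ln(6.0/0.03) = 0.41 × 14.9 / 5.2983
   = 6.1090 / 5.2983 = 1.1530 m/s

u* ≈ 1.153 m/s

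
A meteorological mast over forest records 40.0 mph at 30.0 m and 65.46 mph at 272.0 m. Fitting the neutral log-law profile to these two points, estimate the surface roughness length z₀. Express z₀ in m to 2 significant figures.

Log law: V(z) ∝ ln(z/z₀). With r = V₁/V₂ = 40.0/65.46 = 0.61106,
r · ln(z₂/z₀) = ln(z₁/z₀) ⇒ ln z₀ = (ln z₁ − r·ln z₂)/(1 − r)
ln z₀ = (3.40120 − 0.61106×5.60580) / 0.38894 = -0.0624
z₀ = exp(-0.0624) = 0.9395 m

z₀ ≈ 0.94 m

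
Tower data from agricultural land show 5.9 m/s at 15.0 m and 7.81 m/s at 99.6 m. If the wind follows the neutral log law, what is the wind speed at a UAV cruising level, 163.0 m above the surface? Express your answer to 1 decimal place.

8.3 m/s

Log law: V ∝ ln(z/z₀). From the pair, with r = V₁/V₂ = 0.75544,
ln z₀ = (ln z₁ − r·ln z₂)/(1 − r) = (2.7081 − 0.75544×4.6012)/0.24456 = -3.1398 → z₀ = 0.04329 m
V₃ = V₁ · ln(z₃/z₀)/ln(z₁/z₀) = 5.9 × 8.2335/5.8478 = 8.3070 m/s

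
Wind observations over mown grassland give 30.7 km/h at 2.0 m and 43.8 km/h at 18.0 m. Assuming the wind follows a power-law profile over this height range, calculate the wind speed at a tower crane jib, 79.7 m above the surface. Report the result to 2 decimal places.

55.72 km/h

First find α: α = ln(V₂/V₁)/ln(z₂/z₁) = ln(43.8/30.7)/ln(18.0/2.0) = 0.35537/2.19722 = 0.1617
Extrapolate from 18.0 m to 79.7 m: V₃ = 43.8 × (79.7/18.0)^0.1617 = 43.8 × 1.2721 = 55.7168 km/h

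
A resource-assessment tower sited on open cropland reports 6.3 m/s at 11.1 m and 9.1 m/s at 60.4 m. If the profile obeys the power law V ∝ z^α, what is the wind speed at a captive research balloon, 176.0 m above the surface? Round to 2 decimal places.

11.48 m/s

First find α: α = ln(V₂/V₁)/ln(z₂/z₁) = ln(9.1/6.3)/ln(60.4/11.1) = 0.36772/1.69404 = 0.2171
Extrapolate from 60.4 m to 176.0 m: V₃ = 9.1 × (176.0/60.4)^0.2171 = 9.1 × 1.2613 = 11.4780 m/s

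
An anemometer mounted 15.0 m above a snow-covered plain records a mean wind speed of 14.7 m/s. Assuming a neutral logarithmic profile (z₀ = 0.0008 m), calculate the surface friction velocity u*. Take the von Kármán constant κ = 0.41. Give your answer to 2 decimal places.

Log law: V(z) = (u*/κ) · ln(z/z₀) ⇒ u* = κ · V / ln(z/z₀)
u* = 0.41 × 14.7 / ln(15.0/0.0008) = 0.41 × 14.7 / 9.8389
   = 6.0270 / 9.8389 = 0.6126 m/s

u* ≈ 0.61 m/s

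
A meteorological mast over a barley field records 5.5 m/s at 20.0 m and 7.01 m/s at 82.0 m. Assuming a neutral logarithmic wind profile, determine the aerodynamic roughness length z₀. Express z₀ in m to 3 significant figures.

z₀ ≈ 0.117 m

Log law: V(z) ∝ ln(z/z₀). With r = V₁/V₂ = 5.5/7.01 = 0.78459,
r · ln(z₂/z₀) = ln(z₁/z₀) ⇒ ln z₀ = (ln z₁ − r·ln z₂)/(1 − r)
ln z₀ = (2.99573 − 0.78459×4.40672) / 0.21541 = -2.1436
z₀ = exp(-2.1436) = 0.1172 m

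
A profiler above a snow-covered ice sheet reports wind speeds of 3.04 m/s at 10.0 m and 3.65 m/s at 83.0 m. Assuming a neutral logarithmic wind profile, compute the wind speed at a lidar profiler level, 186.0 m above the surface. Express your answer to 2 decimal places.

Log law: V ∝ ln(z/z₀). From the pair, with r = V₁/V₂ = 0.83288,
ln z₀ = (ln z₁ − r·ln z₂)/(1 − r) = (2.3026 − 0.83288×4.4188)/0.16712 = -8.2440 → z₀ = 0.0002628 m
V₃ = V₁ · ln(z₃/z₀)/ln(z₁/z₀) = 3.04 × 13.4697/10.5466 = 3.8826 m/s

3.88 m/s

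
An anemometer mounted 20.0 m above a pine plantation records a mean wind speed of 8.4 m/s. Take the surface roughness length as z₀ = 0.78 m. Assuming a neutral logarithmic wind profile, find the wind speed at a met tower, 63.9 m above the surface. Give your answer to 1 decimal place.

11.4 m/s

Log law: V(z) ∝ ln(z/z₀), so V₂/V₁ = ln(z₂/z₀) / ln(z₁/z₀).
ln(63.9/0.78) = 4.4058, ln(20.0/0.78) = 3.2442
V₂ = 8.4 × 4.4058/3.2442 = 8.4 × 1.3581 = 11.4076 m/s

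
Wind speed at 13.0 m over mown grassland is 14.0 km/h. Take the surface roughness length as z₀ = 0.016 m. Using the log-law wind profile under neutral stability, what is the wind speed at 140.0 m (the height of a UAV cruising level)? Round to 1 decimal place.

Log law: V(z) ∝ ln(z/z₀), so V₂/V₁ = ln(z₂/z₀) / ln(z₁/z₀).
ln(140.0/0.016) = 9.0768, ln(13.0/0.016) = 6.7001
V₂ = 14.0 × 9.0768/6.7001 = 14.0 × 1.3547 = 18.9661 km/h

19.0 km/h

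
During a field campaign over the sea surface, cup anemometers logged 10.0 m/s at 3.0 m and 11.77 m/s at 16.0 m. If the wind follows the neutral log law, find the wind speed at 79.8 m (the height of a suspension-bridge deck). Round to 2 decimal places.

13.47 m/s

Log law: V ∝ ln(z/z₀). From the pair, with r = V₁/V₂ = 0.84962,
ln z₀ = (ln z₁ − r·ln z₂)/(1 − r) = (1.0986 − 0.84962×2.7726)/0.15038 = -8.3589 → z₀ = 0.0002343 m
V₃ = V₁ · ln(z₃/z₀)/ln(z₁/z₀) = 10.0 × 12.7384/9.4575 = 13.4691 m/s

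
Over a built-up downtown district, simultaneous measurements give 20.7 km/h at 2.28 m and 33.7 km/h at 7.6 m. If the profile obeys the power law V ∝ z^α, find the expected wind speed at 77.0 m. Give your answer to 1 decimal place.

86.0 km/h

First find α: α = ln(V₂/V₁)/ln(z₂/z₁) = ln(33.7/20.7)/ln(7.6/2.28) = 0.48736/1.20397 = 0.4048
Extrapolate from 7.6 m to 77.0 m: V₃ = 33.7 × (77.0/7.6)^0.4048 = 33.7 × 2.5533 = 86.0448 km/h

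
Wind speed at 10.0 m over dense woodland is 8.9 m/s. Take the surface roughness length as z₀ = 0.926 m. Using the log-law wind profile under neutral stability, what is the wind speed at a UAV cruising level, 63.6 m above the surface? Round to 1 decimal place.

15.8 m/s

Log law: V(z) ∝ ln(z/z₀), so V₂/V₁ = ln(z₂/z₀) / ln(z₁/z₀).
ln(63.6/0.926) = 4.2295, ln(10.0/0.926) = 2.3795
V₂ = 8.9 × 4.2295/2.3795 = 8.9 × 1.7775 = 15.8197 m/s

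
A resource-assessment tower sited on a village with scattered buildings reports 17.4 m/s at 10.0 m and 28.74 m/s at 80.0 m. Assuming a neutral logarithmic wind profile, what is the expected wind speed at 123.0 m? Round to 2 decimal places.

Log law: V ∝ ln(z/z₀). From the pair, with r = V₁/V₂ = 0.60543,
ln z₀ = (ln z₁ − r·ln z₂)/(1 − r) = (2.3026 − 0.60543×4.3820)/0.39457 = -0.8881 → z₀ = 0.4114 m
V₃ = V₁ · ln(z₃/z₀)/ln(z₁/z₀) = 17.4 × 5.7003/3.1907 = 31.0858 m/s

31.09 m/s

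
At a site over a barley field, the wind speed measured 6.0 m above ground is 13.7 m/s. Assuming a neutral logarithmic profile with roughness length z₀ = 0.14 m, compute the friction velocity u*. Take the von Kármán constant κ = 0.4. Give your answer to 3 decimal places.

Log law: V(z) = (u*/κ) · ln(z/z₀) ⇒ u* = κ · V / ln(z/z₀)
u* = 0.4 × 13.7 / ln(6.0/0.14) = 0.4 × 13.7 / 3.7579
   = 5.4800 / 3.7579 = 1.4583 m/s

u* ≈ 1.458 m/s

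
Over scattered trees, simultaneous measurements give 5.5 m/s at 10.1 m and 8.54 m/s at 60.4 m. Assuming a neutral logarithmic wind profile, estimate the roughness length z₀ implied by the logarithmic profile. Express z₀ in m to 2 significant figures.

Log law: V(z) ∝ ln(z/z₀). With r = V₁/V₂ = 5.5/8.54 = 0.64403,
r · ln(z₂/z₀) = ln(z₁/z₀) ⇒ ln z₀ = (ln z₁ − r·ln z₂)/(1 − r)
ln z₀ = (2.31254 − 0.64403×4.10099) / 0.35597 = -0.9232
z₀ = exp(-0.9232) = 0.3973 m

z₀ ≈ 0.40 m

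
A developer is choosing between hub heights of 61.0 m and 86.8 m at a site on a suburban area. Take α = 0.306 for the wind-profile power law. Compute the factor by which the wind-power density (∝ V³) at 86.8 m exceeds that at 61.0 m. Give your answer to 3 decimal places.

1.382

Speed ratio: V_B/V_A = (z_B/z_A)^α = (86.8/61.0)^0.306 = (1.4230)^0.306 = 1.11398
Power-density ratio: P_B/P_A = (V_B/V_A)³ = (1.11398)³ = 1.38238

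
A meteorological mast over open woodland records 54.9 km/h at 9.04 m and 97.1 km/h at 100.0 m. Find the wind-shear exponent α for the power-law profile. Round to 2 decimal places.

Power law: V₂/V₁ = (z₂/z₁)^α ⇒ α = ln(V₂/V₁) / ln(z₂/z₁)
α = ln(97.1/54.9) / ln(100.0/9.04) = ln(1.7687) / ln(11.0619)
  = 0.57023 / 2.40351 = 0.23725

α ≈ 0.24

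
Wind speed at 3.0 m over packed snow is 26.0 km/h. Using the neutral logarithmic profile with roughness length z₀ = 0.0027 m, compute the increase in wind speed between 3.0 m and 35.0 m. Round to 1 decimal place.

9.1 km/h

Log law: V₂ = V₁ · ln(z₂/z₀)/ln(z₁/z₀) = 26.0 × 9.4699/7.0131 = 35.1080 km/h
ΔV = 35.1080 − 26.0 = 9.1080 km/h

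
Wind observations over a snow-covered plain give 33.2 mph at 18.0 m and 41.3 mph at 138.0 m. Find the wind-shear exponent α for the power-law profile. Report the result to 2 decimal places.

α ≈ 0.11

Power law: V₂/V₁ = (z₂/z₁)^α ⇒ α = ln(V₂/V₁) / ln(z₂/z₁)
α = ln(41.3/33.2) / ln(138.0/18.0) = ln(1.2440) / ln(7.6667)
  = 0.21831 / 2.03688 = 0.10718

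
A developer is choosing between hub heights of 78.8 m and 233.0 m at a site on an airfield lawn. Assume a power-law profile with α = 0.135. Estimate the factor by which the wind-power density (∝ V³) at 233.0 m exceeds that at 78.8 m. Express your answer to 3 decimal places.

1.551

Speed ratio: V_B/V_A = (z_B/z_A)^α = (233.0/78.8)^0.135 = (2.9569)^0.135 = 1.15761
Power-density ratio: P_B/P_A = (V_B/V_A)³ = (1.15761)³ = 1.55127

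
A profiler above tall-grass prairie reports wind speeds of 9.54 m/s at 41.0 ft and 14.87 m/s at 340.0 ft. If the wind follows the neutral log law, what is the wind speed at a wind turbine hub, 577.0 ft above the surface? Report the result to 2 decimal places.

Log law: V ∝ ln(z/z₀). From the pair, with r = V₁/V₂ = 0.64156,
ln z₀ = (ln z₁ − r·ln z₂)/(1 − r) = (3.7136 − 0.64156×5.8289)/0.35844 = -0.0727 → z₀ = 0.9299 ft
V₃ = V₁ · ln(z₃/z₀)/ln(z₁/z₀) = 9.54 × 6.4305/3.7862 = 16.2026 m/s

16.20 m/s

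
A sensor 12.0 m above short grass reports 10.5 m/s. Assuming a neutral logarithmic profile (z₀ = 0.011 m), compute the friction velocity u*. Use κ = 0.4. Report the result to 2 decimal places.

u* ≈ 0.60 m/s

Log law: V(z) = (u*/κ) · ln(z/z₀) ⇒ u* = κ · V / ln(z/z₀)
u* = 0.4 × 10.5 / ln(12.0/0.011) = 0.4 × 10.5 / 6.9948
   = 4.2000 / 6.9948 = 0.6004 m/s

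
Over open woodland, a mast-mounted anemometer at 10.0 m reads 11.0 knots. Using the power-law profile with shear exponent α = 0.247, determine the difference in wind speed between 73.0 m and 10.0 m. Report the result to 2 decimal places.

6.97 knots

Power law: V₂ = V₁ · (z₂/z₁)^α = 11.0 × (7.3000)^0.247 = 17.9735 knots
ΔV = 17.9735 − 11.0 = 6.9735 knots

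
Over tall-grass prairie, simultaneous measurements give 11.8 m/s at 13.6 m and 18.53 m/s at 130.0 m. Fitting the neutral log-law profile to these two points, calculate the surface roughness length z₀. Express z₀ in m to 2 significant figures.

Log law: V(z) ∝ ln(z/z₀). With r = V₁/V₂ = 11.8/18.53 = 0.63681,
r · ln(z₂/z₀) = ln(z₁/z₀) ⇒ ln z₀ = (ln z₁ − r·ln z₂)/(1 − r)
ln z₀ = (2.61007 − 0.63681×4.86753) / 0.36319 = -1.3480
z₀ = exp(-1.3480) = 0.2597 m

z₀ ≈ 0.26 m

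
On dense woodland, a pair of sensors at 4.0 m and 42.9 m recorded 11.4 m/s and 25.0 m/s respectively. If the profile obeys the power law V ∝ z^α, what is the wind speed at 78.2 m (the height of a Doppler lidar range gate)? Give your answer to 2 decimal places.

30.50 m/s

First find α: α = ln(V₂/V₁)/ln(z₂/z₁) = ln(25.0/11.4)/ln(42.9/4.0) = 0.78526/2.37258 = 0.3310
Extrapolate from 42.9 m to 78.2 m: V₃ = 25.0 × (78.2/42.9)^0.3310 = 25.0 × 1.2198 = 30.4959 m/s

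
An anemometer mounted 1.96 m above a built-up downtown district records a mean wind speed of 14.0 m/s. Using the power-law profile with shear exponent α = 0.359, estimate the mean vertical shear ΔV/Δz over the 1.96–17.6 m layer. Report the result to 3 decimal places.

Power law: V₂ = V₁ · (z₂/z₁)^α = 14.0 × (8.9796)^0.359 = 30.7856 m/s
ΔV/Δz = (30.7856 − 14.0)/(17.6 − 1.96) = 16.7856/15.6400 = 1.07325 m/s/m

1.073 m/s/m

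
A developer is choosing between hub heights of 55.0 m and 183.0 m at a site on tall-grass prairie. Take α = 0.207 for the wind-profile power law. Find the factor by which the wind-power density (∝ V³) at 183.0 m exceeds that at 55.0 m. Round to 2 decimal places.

Speed ratio: V_B/V_A = (z_B/z_A)^α = (183.0/55.0)^0.207 = (3.3273)^0.207 = 1.28254
Power-density ratio: P_B/P_A = (V_B/V_A)³ = (1.28254)³ = 2.10968

2.11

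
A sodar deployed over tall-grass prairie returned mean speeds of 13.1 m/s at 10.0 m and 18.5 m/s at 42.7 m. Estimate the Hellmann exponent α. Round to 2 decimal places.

Power law: V₂/V₁ = (z₂/z₁)^α ⇒ α = ln(V₂/V₁) / ln(z₂/z₁)
α = ln(18.5/13.1) / ln(42.7/10.0) = ln(1.4122) / ln(4.2700)
  = 0.34516 / 1.45161 = 0.23778

α ≈ 0.24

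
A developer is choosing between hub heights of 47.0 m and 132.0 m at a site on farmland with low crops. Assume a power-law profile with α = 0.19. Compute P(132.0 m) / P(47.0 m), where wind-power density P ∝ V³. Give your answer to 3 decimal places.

1.801

Speed ratio: V_B/V_A = (z_B/z_A)^α = (132.0/47.0)^0.19 = (2.8085)^0.19 = 1.21678
Power-density ratio: P_B/P_A = (V_B/V_A)³ = (1.21678)³ = 1.80149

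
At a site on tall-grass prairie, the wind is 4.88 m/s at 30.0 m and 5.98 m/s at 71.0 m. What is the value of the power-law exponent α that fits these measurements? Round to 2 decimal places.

α ≈ 0.24

Power law: V₂/V₁ = (z₂/z₁)^α ⇒ α = ln(V₂/V₁) / ln(z₂/z₁)
α = ln(5.98/4.88) / ln(71.0/30.0) = ln(1.2254) / ln(2.3667)
  = 0.20328 / 0.86148 = 0.23596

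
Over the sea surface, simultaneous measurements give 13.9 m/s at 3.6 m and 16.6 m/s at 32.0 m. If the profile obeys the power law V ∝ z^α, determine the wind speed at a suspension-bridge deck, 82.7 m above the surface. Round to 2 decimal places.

17.93 m/s

First find α: α = ln(V₂/V₁)/ln(z₂/z₁) = ln(16.6/13.9)/ln(32.0/3.6) = 0.17751/2.18480 = 0.0812
Extrapolate from 32.0 m to 82.7 m: V₃ = 16.6 × (82.7/32.0)^0.0812 = 16.6 × 1.0802 = 17.9313 m/s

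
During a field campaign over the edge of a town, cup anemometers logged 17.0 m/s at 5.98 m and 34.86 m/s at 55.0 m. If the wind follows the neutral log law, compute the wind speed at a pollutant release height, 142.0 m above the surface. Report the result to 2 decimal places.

Log law: V ∝ ln(z/z₀). From the pair, with r = V₁/V₂ = 0.48766,
ln z₀ = (ln z₁ − r·ln z₂)/(1 − r) = (1.7884 − 0.48766×4.0073)/0.51234 = -0.3236 → z₀ = 0.7235 m
V₃ = V₁ · ln(z₃/z₀)/ln(z₁/z₀) = 17.0 × 5.2795/2.1121 = 42.4944 m/s

42.49 m/s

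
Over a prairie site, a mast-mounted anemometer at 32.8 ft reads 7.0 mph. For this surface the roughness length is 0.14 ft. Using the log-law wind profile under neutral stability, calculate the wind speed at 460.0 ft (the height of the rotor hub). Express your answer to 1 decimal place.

10.4 mph

Log law: V(z) ∝ ln(z/z₀), so V₂/V₁ = ln(z₂/z₀) / ln(z₁/z₀).
ln(460.0/0.14) = 8.0973, ln(32.8/0.14) = 5.4565
V₂ = 7.0 × 8.0973/5.4565 = 7.0 × 1.4840 = 10.3878 mph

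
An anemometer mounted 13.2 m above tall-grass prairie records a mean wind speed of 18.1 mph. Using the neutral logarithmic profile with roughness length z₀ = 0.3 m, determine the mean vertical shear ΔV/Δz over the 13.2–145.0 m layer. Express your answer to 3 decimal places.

Log law: V₂ = V₁ · ln(z₂/z₀)/ln(z₁/z₀) = 18.1 × 6.1807/3.7842 = 29.5627 mph
ΔV/Δz = (29.5627 − 18.1)/(145.0 − 13.2) = 11.4627/131.8000 = 0.08697 mph/m

0.087 mph/m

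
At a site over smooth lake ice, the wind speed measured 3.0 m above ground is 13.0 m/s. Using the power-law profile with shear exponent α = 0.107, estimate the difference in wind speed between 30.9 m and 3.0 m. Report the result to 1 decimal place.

3.7 m/s

Power law: V₂ = V₁ · (z₂/z₁)^α = 13.0 × (10.3000)^0.107 = 16.6846 m/s
ΔV = 16.6846 − 13.0 = 3.6846 m/s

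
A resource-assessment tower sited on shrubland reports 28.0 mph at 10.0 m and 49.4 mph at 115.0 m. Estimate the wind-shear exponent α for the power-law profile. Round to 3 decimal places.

α ≈ 0.232

Power law: V₂/V₁ = (z₂/z₁)^α ⇒ α = ln(V₂/V₁) / ln(z₂/z₁)
α = ln(49.4/28.0) / ln(115.0/10.0) = ln(1.7643) / ln(11.5000)
  = 0.56775 / 2.44235 = 0.23246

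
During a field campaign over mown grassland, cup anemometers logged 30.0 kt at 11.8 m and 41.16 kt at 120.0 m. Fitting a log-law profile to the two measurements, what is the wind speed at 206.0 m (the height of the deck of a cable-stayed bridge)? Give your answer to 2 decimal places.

43.76 kt

Log law: V ∝ ln(z/z₀). From the pair, with r = V₁/V₂ = 0.72886,
ln z₀ = (ln z₁ − r·ln z₂)/(1 − r) = (2.4681 − 0.72886×4.7875)/0.27114 = -3.7668 → z₀ = 0.02313 m
V₃ = V₁ · ln(z₃/z₀)/ln(z₁/z₀) = 30.0 × 9.0947/6.2349 = 43.7601 kt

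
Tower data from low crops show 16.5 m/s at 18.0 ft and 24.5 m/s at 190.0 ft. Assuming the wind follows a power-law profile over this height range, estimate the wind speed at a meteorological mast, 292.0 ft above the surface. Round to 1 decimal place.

26.3 m/s

First find α: α = ln(V₂/V₁)/ln(z₂/z₁) = ln(24.5/16.5)/ln(190.0/18.0) = 0.39531/2.35665 = 0.1677
Extrapolate from 190.0 ft to 292.0 ft: V₃ = 24.5 × (292.0/190.0)^0.1677 = 24.5 × 1.0747 = 26.3313 m/s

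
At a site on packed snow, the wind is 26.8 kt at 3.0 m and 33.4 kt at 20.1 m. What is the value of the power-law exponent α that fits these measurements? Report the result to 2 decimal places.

Power law: V₂/V₁ = (z₂/z₁)^α ⇒ α = ln(V₂/V₁) / ln(z₂/z₁)
α = ln(33.4/26.8) / ln(20.1/3.0) = ln(1.2463) / ln(6.7000)
  = 0.22015 / 1.90211 = 0.11574

α ≈ 0.12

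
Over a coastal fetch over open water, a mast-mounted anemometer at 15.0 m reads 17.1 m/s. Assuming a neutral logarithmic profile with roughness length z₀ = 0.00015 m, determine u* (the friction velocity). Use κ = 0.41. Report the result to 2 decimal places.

u* ≈ 0.61 m/s

Log law: V(z) = (u*/κ) · ln(z/z₀) ⇒ u* = κ · V / ln(z/z₀)
u* = 0.41 × 17.1 / ln(15.0/0.00015) = 0.41 × 17.1 / 11.5129
   = 7.0110 / 11.5129 = 0.6090 m/s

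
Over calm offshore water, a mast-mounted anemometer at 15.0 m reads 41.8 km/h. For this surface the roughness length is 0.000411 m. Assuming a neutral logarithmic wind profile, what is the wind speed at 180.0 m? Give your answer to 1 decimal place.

51.7 km/h

Log law: V(z) ∝ ln(z/z₀), so V₂/V₁ = ln(z₂/z₀) / ln(z₁/z₀).
ln(180.0/0.000411) = 12.9899, ln(15.0/0.000411) = 10.5050
V₂ = 41.8 × 12.9899/10.5050 = 41.8 × 1.2365 = 51.6876 km/h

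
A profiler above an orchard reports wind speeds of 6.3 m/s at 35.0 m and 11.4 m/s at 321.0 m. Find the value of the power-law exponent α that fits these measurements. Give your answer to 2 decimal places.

α ≈ 0.27

Power law: V₂/V₁ = (z₂/z₁)^α ⇒ α = ln(V₂/V₁) / ln(z₂/z₁)
α = ln(11.4/6.3) / ln(321.0/35.0) = ln(1.8095) / ln(9.1714)
  = 0.59306 / 2.21609 = 0.26762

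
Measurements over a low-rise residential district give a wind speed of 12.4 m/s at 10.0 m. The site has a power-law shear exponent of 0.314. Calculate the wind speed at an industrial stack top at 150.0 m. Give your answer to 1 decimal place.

Power-law profile: V₂ = V₁ · (z₂/z₁)^α
V₂ = 12.4 × (150.0/10.0)^0.314 = 12.4 × (15.0000)^0.314
    = 12.4 × 2.3404 = 29.0211 m/s

29.0 m/s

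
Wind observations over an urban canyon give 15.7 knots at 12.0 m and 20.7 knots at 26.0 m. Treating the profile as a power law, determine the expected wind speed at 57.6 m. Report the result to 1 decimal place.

27.5 knots

First find α: α = ln(V₂/V₁)/ln(z₂/z₁) = ln(20.7/15.7)/ln(26.0/12.0) = 0.27647/0.77319 = 0.3576
Extrapolate from 26.0 m to 57.6 m: V₃ = 20.7 × (57.6/26.0)^0.3576 = 20.7 × 1.3290 = 27.5102 knots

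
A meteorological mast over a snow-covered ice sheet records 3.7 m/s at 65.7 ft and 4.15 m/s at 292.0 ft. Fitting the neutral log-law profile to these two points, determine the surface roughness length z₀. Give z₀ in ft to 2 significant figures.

Log law: V(z) ∝ ln(z/z₀). With r = V₁/V₂ = 3.7/4.15 = 0.89157,
r · ln(z₂/z₀) = ln(z₁/z₀) ⇒ ln z₀ = (ln z₁ − r·ln z₂)/(1 − r)
ln z₀ = (4.18510 − 0.89157×5.67675) / 0.10843 = -8.0796
z₀ = exp(-8.0796) = 0.0003098 ft

z₀ ≈ 0.00031 ft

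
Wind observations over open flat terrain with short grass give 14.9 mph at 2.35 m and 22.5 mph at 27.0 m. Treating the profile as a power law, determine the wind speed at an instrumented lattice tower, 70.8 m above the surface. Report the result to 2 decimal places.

First find α: α = ln(V₂/V₁)/ln(z₂/z₁) = ln(22.5/14.9)/ln(27.0/2.35) = 0.41215/2.44142 = 0.1688
Extrapolate from 27.0 m to 70.8 m: V₃ = 22.5 × (70.8/27.0)^0.1688 = 22.5 × 1.1767 = 26.4765 mph

26.48 mph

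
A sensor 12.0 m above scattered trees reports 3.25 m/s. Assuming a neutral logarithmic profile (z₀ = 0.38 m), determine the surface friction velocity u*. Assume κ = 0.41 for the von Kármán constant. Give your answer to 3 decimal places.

Log law: V(z) = (u*/κ) · ln(z/z₀) ⇒ u* = κ · V / ln(z/z₀)
u* = 0.41 × 3.25 / ln(12.0/0.38) = 0.41 × 3.25 / 3.4525
   = 1.3325 / 3.4525 = 0.3860 m/s

u* ≈ 0.386 m/s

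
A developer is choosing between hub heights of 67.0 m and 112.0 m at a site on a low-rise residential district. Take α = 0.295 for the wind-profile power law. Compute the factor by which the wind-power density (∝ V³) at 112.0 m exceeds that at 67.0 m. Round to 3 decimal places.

1.576

Speed ratio: V_B/V_A = (z_B/z_A)^α = (112.0/67.0)^0.295 = (1.6716)^0.295 = 1.16366
Power-density ratio: P_B/P_A = (V_B/V_A)³ = (1.16366)³ = 1.57573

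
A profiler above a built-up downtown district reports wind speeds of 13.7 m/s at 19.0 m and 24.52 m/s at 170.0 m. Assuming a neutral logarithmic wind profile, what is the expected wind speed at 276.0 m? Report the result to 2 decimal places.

26.91 m/s

Log law: V ∝ ln(z/z₀). From the pair, with r = V₁/V₂ = 0.55873,
ln z₀ = (ln z₁ − r·ln z₂)/(1 − r) = (2.9444 − 0.55873×5.1358)/0.44127 = 0.1698 → z₀ = 1.185 m
V₃ = V₁ · ln(z₃/z₀)/ln(z₁/z₀) = 13.7 × 5.4506/2.7746 = 26.9128 m/s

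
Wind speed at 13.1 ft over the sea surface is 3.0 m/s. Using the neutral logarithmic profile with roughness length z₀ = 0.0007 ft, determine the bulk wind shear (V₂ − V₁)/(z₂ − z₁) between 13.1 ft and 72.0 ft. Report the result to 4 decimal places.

0.0088 m/s/ft

Log law: V₂ = V₁ · ln(z₂/z₀)/ln(z₁/z₀) = 3.0 × 11.5411/9.8370 = 3.5197 m/s
ΔV/Δz = (3.5197 − 3.0)/(72.0 − 13.1) = 0.5197/58.9000 = 0.00882 m/s/ft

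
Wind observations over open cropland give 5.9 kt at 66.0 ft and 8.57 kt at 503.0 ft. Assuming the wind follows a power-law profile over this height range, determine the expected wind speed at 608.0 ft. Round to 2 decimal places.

8.87 kt

First find α: α = ln(V₂/V₁)/ln(z₂/z₁) = ln(8.57/5.9)/ln(503.0/66.0) = 0.37332/2.03094 = 0.1838
Extrapolate from 503.0 ft to 608.0 ft: V₃ = 8.57 × (608.0/503.0)^0.1838 = 8.57 × 1.0355 = 8.8739 kt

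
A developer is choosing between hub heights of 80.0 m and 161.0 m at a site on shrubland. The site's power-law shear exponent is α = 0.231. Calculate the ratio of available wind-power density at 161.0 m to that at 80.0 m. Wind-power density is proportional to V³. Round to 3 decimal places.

1.624

Speed ratio: V_B/V_A = (z_B/z_A)^α = (161.0/80.0)^0.231 = (2.0125)^0.231 = 1.17534
Power-density ratio: P_B/P_A = (V_B/V_A)³ = (1.17534)³ = 1.62364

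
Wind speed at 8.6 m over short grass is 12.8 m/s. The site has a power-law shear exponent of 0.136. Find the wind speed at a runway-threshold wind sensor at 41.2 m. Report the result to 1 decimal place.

Power-law profile: V₂ = V₁ · (z₂/z₁)^α
V₂ = 12.8 × (41.2/8.6)^0.136 = 12.8 × (4.7907)^0.136
    = 12.8 × 1.2375 = 15.8396 m/s

15.8 m/s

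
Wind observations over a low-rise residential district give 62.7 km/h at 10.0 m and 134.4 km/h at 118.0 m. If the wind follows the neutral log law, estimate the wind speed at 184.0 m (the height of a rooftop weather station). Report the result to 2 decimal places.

147.31 km/h

Log law: V ∝ ln(z/z₀). From the pair, with r = V₁/V₂ = 0.46652,
ln z₀ = (ln z₁ − r·ln z₂)/(1 − r) = (2.3026 − 0.46652×4.7707)/0.53348 = 0.1443 → z₀ = 1.155 m
V₃ = V₁ · ln(z₃/z₀)/ln(z₁/z₀) = 62.7 × 5.0706/2.1583 = 147.3058 km/h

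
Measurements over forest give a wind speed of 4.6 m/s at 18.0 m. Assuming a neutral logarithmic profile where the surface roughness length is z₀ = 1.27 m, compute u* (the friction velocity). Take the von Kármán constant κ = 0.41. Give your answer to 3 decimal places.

Log law: V(z) = (u*/κ) · ln(z/z₀) ⇒ u* = κ · V / ln(z/z₀)
u* = 0.41 × 4.6 / ln(18.0/1.27) = 0.41 × 4.6 / 2.6514
   = 1.8860 / 2.6514 = 0.7113 m/s

u* ≈ 0.711 m/s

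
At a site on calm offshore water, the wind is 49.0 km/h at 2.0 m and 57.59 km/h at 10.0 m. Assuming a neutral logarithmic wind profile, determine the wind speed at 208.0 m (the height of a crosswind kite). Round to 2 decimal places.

Log law: V ∝ ln(z/z₀). From the pair, with r = V₁/V₂ = 0.85084,
ln z₀ = (ln z₁ − r·ln z₂)/(1 − r) = (0.6931 − 0.85084×2.3026)/0.14916 = -8.4876 → z₀ = 0.0002060 m
V₃ = V₁ · ln(z₃/z₀)/ln(z₁/z₀) = 49.0 × 13.8251/9.1807 = 73.7884 km/h

73.79 km/h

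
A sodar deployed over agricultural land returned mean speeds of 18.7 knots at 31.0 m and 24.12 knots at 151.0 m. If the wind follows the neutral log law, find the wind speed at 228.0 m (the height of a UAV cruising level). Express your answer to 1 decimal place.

Log law: V ∝ ln(z/z₀). From the pair, with r = V₁/V₂ = 0.77529,
ln z₀ = (ln z₁ − r·ln z₂)/(1 − r) = (3.4340 − 0.77529×5.0173)/0.22471 = -2.0287 → z₀ = 0.1315 m
V₃ = V₁ · ln(z₃/z₀)/ln(z₁/z₀) = 18.7 × 7.4580/5.4627 = 25.5306 knots

25.5 knots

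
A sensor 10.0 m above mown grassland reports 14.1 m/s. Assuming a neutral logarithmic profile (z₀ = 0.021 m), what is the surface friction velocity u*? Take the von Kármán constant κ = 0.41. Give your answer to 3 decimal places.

Log law: V(z) = (u*/κ) · ln(z/z₀) ⇒ u* = κ · V / ln(z/z₀)
u* = 0.41 × 14.1 / ln(10.0/0.021) = 0.41 × 14.1 / 6.1658
   = 5.7810 / 6.1658 = 0.9376 m/s

u* ≈ 0.938 m/s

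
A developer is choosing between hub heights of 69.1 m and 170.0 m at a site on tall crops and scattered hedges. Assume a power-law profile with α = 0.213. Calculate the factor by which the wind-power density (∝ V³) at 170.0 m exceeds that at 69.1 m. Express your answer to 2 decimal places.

1.78

Speed ratio: V_B/V_A = (z_B/z_A)^α = (170.0/69.1)^0.213 = (2.4602)^0.213 = 1.21137
Power-density ratio: P_B/P_A = (V_B/V_A)³ = (1.21137)³ = 1.77759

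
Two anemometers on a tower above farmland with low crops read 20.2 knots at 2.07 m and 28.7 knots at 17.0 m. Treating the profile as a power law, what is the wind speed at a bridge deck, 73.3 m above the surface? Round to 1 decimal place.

First find α: α = ln(V₂/V₁)/ln(z₂/z₁) = ln(28.7/20.2)/ln(17.0/2.07) = 0.35121/2.10566 = 0.1668
Extrapolate from 17.0 m to 73.3 m: V₃ = 28.7 × (73.3/17.0)^0.1668 = 28.7 × 1.2760 = 36.6218 knots

36.6 knots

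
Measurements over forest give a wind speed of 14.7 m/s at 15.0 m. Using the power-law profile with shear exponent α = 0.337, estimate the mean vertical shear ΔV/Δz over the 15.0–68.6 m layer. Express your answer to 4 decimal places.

Power law: V₂ = V₁ · (z₂/z₁)^α = 14.7 × (4.5733)^0.337 = 24.5367 m/s
ΔV/Δz = (24.5367 − 14.7)/(68.6 − 15.0) = 9.8367/53.6000 = 0.18352 m/s/m

0.1835 m/s/m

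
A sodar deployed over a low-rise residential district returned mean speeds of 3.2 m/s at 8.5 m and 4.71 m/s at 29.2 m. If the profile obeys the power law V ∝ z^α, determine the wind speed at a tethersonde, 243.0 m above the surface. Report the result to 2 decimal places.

First find α: α = ln(V₂/V₁)/ln(z₂/z₁) = ln(4.71/3.2)/ln(29.2/8.5) = 0.38654/1.23410 = 0.3132
Extrapolate from 29.2 m to 243.0 m: V₃ = 4.71 × (243.0/29.2)^0.3132 = 4.71 × 1.9419 = 9.1463 m/s

9.15 m/s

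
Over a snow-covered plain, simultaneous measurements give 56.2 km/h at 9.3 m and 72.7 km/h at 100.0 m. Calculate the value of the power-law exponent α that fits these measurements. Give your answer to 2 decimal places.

α ≈ 0.11

Power law: V₂/V₁ = (z₂/z₁)^α ⇒ α = ln(V₂/V₁) / ln(z₂/z₁)
α = ln(72.7/56.2) / ln(100.0/9.3) = ln(1.2936) / ln(10.7527)
  = 0.25742 / 2.37516 = 0.10838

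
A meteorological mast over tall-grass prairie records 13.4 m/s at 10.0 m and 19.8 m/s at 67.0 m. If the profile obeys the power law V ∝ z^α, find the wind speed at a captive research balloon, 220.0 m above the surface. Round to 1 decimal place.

25.3 m/s

First find α: α = ln(V₂/V₁)/ln(z₂/z₁) = ln(19.8/13.4)/ln(67.0/10.0) = 0.39043/1.90211 = 0.2053
Extrapolate from 67.0 m to 220.0 m: V₃ = 19.8 × (220.0/67.0)^0.2053 = 19.8 × 1.2764 = 25.2727 m/s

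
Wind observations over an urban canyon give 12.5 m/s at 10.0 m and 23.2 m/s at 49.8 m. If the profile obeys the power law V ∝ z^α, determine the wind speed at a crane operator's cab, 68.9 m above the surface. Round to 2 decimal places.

26.29 m/s

First find α: α = ln(V₂/V₁)/ln(z₂/z₁) = ln(23.2/12.5)/ln(49.8/10.0) = 0.61842/1.60543 = 0.3852
Extrapolate from 49.8 m to 68.9 m: V₃ = 23.2 × (68.9/49.8)^0.3852 = 23.2 × 1.1332 = 26.2905 m/s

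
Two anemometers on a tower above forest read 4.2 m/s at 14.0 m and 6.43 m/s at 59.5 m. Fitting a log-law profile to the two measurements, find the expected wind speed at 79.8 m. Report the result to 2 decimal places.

Log law: V ∝ ln(z/z₀). From the pair, with r = V₁/V₂ = 0.65319,
ln z₀ = (ln z₁ − r·ln z₂)/(1 − r) = (2.6391 − 0.65319×4.0860)/0.34681 = -0.0861 → z₀ = 0.9175 m
V₃ = V₁ · ln(z₃/z₀)/ln(z₁/z₀) = 4.2 × 4.4656/2.7251 = 6.8824 m/s

6.88 m/s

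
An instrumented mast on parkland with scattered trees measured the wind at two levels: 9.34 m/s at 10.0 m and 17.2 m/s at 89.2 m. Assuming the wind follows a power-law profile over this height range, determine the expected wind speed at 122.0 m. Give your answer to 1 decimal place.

First find α: α = ln(V₂/V₁)/ln(z₂/z₁) = ln(17.2/9.34)/ln(89.2/10.0) = 0.61060/2.18830 = 0.2790
Extrapolate from 89.2 m to 122.0 m: V₃ = 17.2 × (122.0/89.2)^0.2790 = 17.2 × 1.0913 = 18.7705 m/s

18.8 m/s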